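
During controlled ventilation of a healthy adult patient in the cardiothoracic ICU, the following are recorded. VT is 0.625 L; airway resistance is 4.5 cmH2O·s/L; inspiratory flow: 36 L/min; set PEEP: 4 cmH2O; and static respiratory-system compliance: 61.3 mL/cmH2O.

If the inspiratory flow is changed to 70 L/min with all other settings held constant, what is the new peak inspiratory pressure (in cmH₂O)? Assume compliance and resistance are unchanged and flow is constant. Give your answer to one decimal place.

Flow: 36 L/min ÷ 60 = 0.6 L/s.
New flow: 70 L/min ÷ 60 = 1.1667 L/s.
PIP = Vt/C + R·V̇ + PEEP (constant-flow equation of motion).
Only the resistive term changes: ΔPIP = R × ΔV̇ = 4.5 × (1.1667 − 0.6) = 4.5 × 0.5667 = 2.55 cmH2O.
Original PIP = 625/61.3 + 4.5×0.6 + 4 = 16.896 cmH2O; new PIP = 16.896 + (2.55) = 19.446 cmH2O.

19.4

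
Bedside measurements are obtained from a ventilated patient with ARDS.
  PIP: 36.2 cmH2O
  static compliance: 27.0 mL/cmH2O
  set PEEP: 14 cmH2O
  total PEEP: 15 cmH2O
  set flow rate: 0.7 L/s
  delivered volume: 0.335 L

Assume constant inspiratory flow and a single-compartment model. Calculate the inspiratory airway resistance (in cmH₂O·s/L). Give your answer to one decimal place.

12.6

Total PEEP = 15 cmH2O (set 14 + intrinsic 1); this is the baseline alveolar pressure.
Equation of motion (constant flow): PIP = Vt/C + R·V̇ + PEEP.
R·V̇ = PIP − Vt/C − PEEP = 36.2 − 335/27.0 − 15 = 36.2 − 12.407 − 15 = 8.793 cmH2O.
R = 8.793 / 0.7 = 12.561 cmH2O·s/L.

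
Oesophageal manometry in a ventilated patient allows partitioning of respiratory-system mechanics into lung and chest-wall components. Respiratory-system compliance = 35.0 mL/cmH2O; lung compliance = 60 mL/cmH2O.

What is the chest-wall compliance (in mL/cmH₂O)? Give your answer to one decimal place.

1/Ccw = 1/Crs − 1/CL.
1/Ccw = 1/35.0 − 1/60 = 0.0119.
Ccw = 84.034 mL/cmH2O.

84.0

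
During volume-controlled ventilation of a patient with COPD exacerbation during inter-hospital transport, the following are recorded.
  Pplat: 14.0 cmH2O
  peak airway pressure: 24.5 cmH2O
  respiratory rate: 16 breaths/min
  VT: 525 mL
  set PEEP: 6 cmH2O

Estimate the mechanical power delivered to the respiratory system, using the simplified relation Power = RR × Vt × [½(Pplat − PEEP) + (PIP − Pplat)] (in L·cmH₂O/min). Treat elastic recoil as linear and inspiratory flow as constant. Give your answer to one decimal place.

121.8

Per-breath work = Vt × [½(Pplat−PEEP) + (PIP−Pplat)] = 0.525 × [0.5×8.0 + 10.5] = 0.525 × 14.5 = 7.613 L·cmH2O.
Power = 16 × 7.613 = 121.81 L·cmH2O/min.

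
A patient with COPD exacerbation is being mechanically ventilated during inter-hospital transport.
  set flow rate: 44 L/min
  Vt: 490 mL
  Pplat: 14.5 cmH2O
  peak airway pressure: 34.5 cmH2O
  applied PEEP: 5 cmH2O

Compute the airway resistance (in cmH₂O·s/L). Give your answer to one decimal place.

27.3

Flow: 44 L/min ÷ 60 = 0.7333 L/s.
Raw = (PIP − Pplat) / flow = (34.5 − 14.5) / 0.7333 = 20.0 / 0.7333 = 27.274 cmH2O·s/L.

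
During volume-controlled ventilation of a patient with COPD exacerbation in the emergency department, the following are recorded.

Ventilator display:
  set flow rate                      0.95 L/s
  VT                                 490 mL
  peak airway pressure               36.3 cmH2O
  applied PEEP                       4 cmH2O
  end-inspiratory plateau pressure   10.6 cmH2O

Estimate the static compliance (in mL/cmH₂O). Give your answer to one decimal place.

Cstat = Vt / (Pplat − PEEP) = 490 / (10.6 − 4) = 490 / 6.6 = 74.242 mL/cmH2O.

74.2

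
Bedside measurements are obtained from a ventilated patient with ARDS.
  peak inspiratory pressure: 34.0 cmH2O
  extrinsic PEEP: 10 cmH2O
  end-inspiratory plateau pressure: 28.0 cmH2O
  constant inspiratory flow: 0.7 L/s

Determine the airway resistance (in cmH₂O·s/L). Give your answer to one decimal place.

8.6

Raw = (PIP − Pplat) / flow = (34.0 − 28.0) / 0.7 = 6.0 / 0.7 = 8.571 cmH2O·s/L.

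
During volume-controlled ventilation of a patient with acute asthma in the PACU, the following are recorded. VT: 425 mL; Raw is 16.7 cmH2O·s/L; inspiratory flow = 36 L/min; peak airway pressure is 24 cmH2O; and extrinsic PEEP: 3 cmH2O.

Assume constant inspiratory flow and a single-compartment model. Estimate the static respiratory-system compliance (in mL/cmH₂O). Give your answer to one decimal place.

38.7

Flow: 36 L/min ÷ 60 = 0.6 L/s.
Equation of motion (constant flow): PIP = Vt/C + R·V̇ + PEEP.
Vt/C = PIP − R·V̇ − PEEP = 24 − 16.7×0.6 − 3 = 24 − 10.02 − 3 = 10.98 cmH2O.
C = Vt / 10.98 = 425 / 10.98 = 38.707 mL/cmH2O.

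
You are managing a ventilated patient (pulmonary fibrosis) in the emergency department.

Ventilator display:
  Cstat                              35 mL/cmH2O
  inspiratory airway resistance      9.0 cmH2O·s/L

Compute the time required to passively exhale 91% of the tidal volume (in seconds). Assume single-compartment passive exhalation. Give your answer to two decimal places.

τ = R × C = 9.0 × 35 mL/cmH2O = 9.0 × 0.035 L/cmH2O = 0.315 s.
Exhaled fraction f = 1 − e^(−t/τ) → t = −τ·ln(1 − f) = −0.315·ln(0.09) = 0.7585 s.

0.76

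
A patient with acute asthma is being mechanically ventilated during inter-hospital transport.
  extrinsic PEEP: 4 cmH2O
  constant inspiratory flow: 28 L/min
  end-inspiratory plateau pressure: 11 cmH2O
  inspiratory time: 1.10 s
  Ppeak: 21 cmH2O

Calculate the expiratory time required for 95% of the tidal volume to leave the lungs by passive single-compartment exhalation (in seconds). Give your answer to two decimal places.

4.71

Flow: 28 L/min ÷ 60 = 0.4667 L/s.
Vt = flow × Ti = 0.4667 L/s × 1.10 s × 1000 mL/L = 513.37 mL.
R = (PIP − Pplat)/V̇ = (21 − 11) / 0.4667 = 10.0/0.4667 = 21.427 cmH2O·s/L.
C = Vt/(Pplat − PEEP) = 513.37 / (11 − 4) = 513.37/7.0 = 73.339 mL/cmH2O.
τ = R × C = 21.427 × 0.07334 L/cmH2O = 1.571 s.
t = −τ·ln(1 − 0.95) = −1.571·ln(0.05) = 4.706 s.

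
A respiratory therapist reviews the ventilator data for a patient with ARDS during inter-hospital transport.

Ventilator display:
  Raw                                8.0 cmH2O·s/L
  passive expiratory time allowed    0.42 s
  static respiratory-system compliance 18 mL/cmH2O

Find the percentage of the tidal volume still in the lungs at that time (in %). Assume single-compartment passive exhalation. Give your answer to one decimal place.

τ = R × C = 8.0 × 18 mL/cmH2O = 8.0 × 0.018 L/cmH2O = 0.144 s.
Passive exhalation: V(t)/V₀ = e^(−t/τ) = e^(−0.42/0.144) = 0.05411.
Fraction remaining = 0.05411 → 5.411%.

5.4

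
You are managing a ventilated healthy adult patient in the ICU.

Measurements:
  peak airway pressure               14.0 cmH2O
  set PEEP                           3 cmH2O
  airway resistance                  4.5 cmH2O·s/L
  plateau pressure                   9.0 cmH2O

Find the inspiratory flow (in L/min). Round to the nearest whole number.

67

flow = (PIP − Pplat) / Raw = (14.0 − 9.0) / 4.5 = 1.111 L/s × 60 = 66.66 L/min.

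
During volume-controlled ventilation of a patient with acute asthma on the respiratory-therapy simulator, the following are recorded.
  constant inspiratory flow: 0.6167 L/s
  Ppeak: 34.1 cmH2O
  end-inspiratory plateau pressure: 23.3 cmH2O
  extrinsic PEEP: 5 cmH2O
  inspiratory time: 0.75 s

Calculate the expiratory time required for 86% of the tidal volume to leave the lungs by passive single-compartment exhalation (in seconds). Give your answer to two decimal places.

Vt = flow × Ti = 0.6167 L/s × 0.75 s × 1000 mL/L = 462.53 mL.
R = (PIP − Pplat)/V̇ = (34.1 − 23.3) / 0.6167 = 10.8/0.6167 = 17.513 cmH2O·s/L.
C = Vt/(Pplat − PEEP) = 462.53 / (23.3 − 5) = 462.53/18.3 = 25.275 mL/cmH2O.
τ = R × C = 17.513 × 0.02528 L/cmH2O = 0.4427 s.
t = −τ·ln(1 − 0.86) = −0.4427·ln(0.14) = 0.8704 s.

0.87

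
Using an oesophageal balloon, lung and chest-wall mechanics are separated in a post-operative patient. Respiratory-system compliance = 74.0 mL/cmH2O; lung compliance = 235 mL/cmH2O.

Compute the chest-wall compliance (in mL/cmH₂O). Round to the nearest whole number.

1/Ccw = 1/Crs − 1/CL.
1/Ccw = 1/74.0 − 1/235 = 0.009258.
Ccw = 108.01 mL/cmH2O.

108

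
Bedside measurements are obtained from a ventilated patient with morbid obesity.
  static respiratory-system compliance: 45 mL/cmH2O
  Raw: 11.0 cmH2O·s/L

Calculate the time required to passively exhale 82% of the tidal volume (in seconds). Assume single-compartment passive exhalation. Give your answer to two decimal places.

τ = R × C = 11.0 × 45 mL/cmH2O = 11.0 × 0.045 L/cmH2O = 0.495 s.
Exhaled fraction f = 1 − e^(−t/τ) → t = −τ·ln(1 − f) = −0.495·ln(0.18) = 0.8488 s.

0.85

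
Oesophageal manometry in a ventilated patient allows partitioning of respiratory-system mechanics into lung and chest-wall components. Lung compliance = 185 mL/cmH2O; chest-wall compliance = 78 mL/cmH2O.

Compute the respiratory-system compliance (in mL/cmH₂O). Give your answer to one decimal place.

54.9

Lung and chest wall are elastances in series: 1/Crs = 1/CL + 1/Ccw.
1/Crs = 1/185 + 1/78 = 0.01823.
Crs = 54.855 mL/cmH2O.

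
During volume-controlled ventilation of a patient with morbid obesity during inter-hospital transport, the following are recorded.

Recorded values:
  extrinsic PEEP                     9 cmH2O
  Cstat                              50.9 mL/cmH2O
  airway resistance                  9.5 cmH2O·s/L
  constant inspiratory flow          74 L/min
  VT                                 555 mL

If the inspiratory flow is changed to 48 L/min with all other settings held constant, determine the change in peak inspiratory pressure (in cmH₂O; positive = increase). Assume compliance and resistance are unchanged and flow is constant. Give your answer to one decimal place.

-4.1

Flow: 74 L/min ÷ 60 = 1.2333 L/s.
New flow: 48 L/min ÷ 60 = 0.8 L/s.
PIP = Vt/C + R·V̇ + PEEP (constant-flow equation of motion).
Only the resistive term changes: ΔPIP = R × ΔV̇ = 9.5 × (0.8 − 1.2333) = 9.5 × -0.4333 = -4.116 cmH2O.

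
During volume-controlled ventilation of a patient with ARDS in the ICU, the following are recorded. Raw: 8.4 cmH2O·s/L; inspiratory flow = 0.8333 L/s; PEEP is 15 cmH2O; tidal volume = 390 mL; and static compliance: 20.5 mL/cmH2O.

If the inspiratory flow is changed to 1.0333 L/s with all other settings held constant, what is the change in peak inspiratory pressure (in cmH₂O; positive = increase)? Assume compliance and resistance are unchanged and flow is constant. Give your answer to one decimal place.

1.7

PIP = Vt/C + R·V̇ + PEEP (constant-flow equation of motion).
Only the resistive term changes: ΔPIP = R × ΔV̇ = 8.4 × (1.0333 − 0.8333) = 8.4 × 0.2 = 1.68 cmH2O.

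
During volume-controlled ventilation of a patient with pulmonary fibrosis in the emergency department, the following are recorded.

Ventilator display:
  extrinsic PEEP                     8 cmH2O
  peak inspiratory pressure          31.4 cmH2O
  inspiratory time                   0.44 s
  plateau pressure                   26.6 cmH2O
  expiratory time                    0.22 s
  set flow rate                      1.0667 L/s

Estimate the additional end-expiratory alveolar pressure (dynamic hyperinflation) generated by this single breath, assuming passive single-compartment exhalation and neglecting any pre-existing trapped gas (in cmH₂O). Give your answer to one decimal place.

Vt = flow × Ti = 1.0667 L/s × 0.44 s × 1000 mL/L = 469.35 mL.
R = (PIP − Pplat)/V̇ = (31.4 − 26.6) / 1.0667 = 4.8/1.0667 = 4.5 cmH2O·s/L.
C = Vt/(Pplat − PEEP) = 469.35 / (26.6 − 8) = 469.35/18.6 = 25.234 mL/cmH2O.
τ = R × C = 4.5 × 0.02523 L/cmH2O = 0.1135 s.
Fraction remaining = e^(−Te/τ) = e^(−0.22/0.1135) = 0.1439; trapped volume = 469.35 × 0.1439 = 67.539 mL.
Additional alveolar pressure from trapping ≈ V_trapped / C = 67.539 / 25.234 = 2.677 cmH2O.

2.7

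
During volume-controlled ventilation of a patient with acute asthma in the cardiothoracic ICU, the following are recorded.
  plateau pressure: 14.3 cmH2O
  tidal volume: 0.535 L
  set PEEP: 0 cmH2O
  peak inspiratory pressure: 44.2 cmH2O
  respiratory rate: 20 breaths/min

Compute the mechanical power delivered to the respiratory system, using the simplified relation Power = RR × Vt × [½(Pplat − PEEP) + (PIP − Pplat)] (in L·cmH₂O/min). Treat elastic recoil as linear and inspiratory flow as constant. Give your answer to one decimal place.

396.4

Per-breath work = Vt × [½(Pplat−PEEP) + (PIP−Pplat)] = 0.535 × [0.5×14.3 + 29.9] = 0.535 × 37.05 = 19.822 L·cmH2O.
Power = 20 × 19.822 = 396.44 L·cmH2O/min.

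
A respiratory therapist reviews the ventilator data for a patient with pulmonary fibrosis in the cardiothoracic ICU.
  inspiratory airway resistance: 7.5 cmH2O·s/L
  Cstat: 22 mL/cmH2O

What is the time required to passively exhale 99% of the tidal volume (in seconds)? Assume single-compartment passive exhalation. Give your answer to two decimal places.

0.76

τ = R × C = 7.5 × 22 mL/cmH2O = 7.5 × 0.022 L/cmH2O = 0.165 s.
Exhaled fraction f = 1 − e^(−t/τ) → t = −τ·ln(1 − f) = −0.165·ln(0.01) = 0.7599 s.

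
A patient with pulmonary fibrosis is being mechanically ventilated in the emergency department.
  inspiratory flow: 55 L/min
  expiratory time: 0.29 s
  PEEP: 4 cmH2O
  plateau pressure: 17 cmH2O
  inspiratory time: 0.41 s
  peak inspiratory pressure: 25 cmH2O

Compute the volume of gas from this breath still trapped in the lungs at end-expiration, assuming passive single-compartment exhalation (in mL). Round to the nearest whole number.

119

Flow: 55 L/min ÷ 60 = 0.9167 L/s.
Vt = flow × Ti = 0.9167 L/s × 0.41 s × 1000 mL/L = 375.85 mL.
R = (PIP − Pplat)/V̇ = (25 − 17) / 0.9167 = 8.0/0.9167 = 8.727 cmH2O·s/L.
C = Vt/(Pplat − PEEP) = 375.85 / (17 − 4) = 375.85/13.0 = 28.912 mL/cmH2O.
τ = R × C = 8.727 × 0.02891 L/cmH2O = 0.2523 s.
Fraction remaining = e^(−Te/τ) = e^(−0.29/0.2523) = 0.3168.
Trapped volume = 375.85 × 0.3168 = 119.07 mL.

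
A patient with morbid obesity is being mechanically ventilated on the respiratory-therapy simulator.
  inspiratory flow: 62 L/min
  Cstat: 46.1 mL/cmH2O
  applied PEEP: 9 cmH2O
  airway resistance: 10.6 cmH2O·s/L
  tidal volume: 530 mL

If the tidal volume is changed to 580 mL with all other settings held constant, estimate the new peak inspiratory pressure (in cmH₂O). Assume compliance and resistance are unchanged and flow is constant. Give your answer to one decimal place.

32.5

Flow: 62 L/min ÷ 60 = 1.0333 L/s.
PIP = Vt/C + R·V̇ + PEEP (constant-flow equation of motion).
Only the elastic term changes: ΔPIP = ΔVt / C = (580 − 530) / 46.1 = 1.085 cmH2O.
Original PIP = 530/46.1 + 10.6×1.0333 + 9 = 31.45 cmH2O; new PIP = 31.45 + (1.085) = 32.535 cmH2O.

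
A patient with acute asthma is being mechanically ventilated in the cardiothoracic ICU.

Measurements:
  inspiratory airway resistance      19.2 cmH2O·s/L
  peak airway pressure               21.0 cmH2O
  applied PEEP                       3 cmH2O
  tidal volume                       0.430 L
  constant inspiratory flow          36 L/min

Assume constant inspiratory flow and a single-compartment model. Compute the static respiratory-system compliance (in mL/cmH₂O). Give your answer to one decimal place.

66.4

Flow: 36 L/min ÷ 60 = 0.6 L/s.
Equation of motion (constant flow): PIP = Vt/C + R·V̇ + PEEP.
Vt/C = PIP − R·V̇ − PEEP = 21.0 − 19.2×0.6 − 3 = 21.0 − 11.52 − 3 = 6.48 cmH2O.
C = Vt / 6.48 = 430 / 6.48 = 66.358 mL/cmH2O.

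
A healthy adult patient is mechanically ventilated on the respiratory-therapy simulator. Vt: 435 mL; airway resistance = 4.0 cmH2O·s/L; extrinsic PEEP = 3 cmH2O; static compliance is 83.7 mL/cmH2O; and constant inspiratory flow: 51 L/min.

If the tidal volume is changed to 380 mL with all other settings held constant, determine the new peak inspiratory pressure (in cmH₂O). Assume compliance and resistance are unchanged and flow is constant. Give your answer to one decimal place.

Flow: 51 L/min ÷ 60 = 0.85 L/s.
PIP = Vt/C + R·V̇ + PEEP (constant-flow equation of motion).
Only the elastic term changes: ΔPIP = ΔVt / C = (380 − 435) / 83.7 = -0.6571 cmH2O.
Original PIP = 435/83.7 + 4.0×0.85 + 3 = 11.597 cmH2O; new PIP = 11.597 + (-0.6571) = 10.94 cmH2O.

10.9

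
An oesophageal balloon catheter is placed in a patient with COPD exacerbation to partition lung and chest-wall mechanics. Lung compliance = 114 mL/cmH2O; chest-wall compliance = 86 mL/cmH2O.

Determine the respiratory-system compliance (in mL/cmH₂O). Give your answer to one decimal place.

Lung and chest wall are elastances in series: 1/Crs = 1/CL + 1/Ccw.
1/Crs = 1/114 + 1/86 = 0.0204.
Crs = 49.02 mL/cmH2O.

49.0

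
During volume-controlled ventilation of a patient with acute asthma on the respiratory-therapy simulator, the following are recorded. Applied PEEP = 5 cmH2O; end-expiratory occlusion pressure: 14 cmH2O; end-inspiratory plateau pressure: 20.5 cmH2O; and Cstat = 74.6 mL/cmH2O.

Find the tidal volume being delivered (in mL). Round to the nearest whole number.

End-expiratory occlusion gives total PEEP = 14 cmH2O (intrinsic PEEP = 14 − 5 = 9). Use total PEEP for the elastic gradient.
Vt = Cstat × (Pplat − PEEPtotal) = 74.6 × (20.5 − 14) = 74.6 × 6.5 = 484.9 mL.

485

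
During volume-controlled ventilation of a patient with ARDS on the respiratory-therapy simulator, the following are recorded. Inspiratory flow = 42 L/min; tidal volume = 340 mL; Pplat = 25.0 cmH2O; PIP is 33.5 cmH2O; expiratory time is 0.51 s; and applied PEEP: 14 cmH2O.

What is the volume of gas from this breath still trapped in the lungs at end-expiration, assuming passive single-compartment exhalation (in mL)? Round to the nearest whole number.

87

Flow: 42 L/min ÷ 60 = 0.7 L/s.
R = (PIP − Pplat)/V̇ = (33.5 − 25.0) / 0.7 = 8.5/0.7 = 12.143 cmH2O·s/L.
C = Vt/(Pplat − PEEP) = 340.0 / (25.0 − 14) = 340.0/11.0 = 30.909 mL/cmH2O.
τ = R × C = 12.143 × 0.03091 L/cmH2O = 0.3753 s.
Fraction remaining = e^(−Te/τ) = e^(−0.51/0.3753) = 0.2569.
Trapped volume = 340.0 × 0.2569 = 87.346 mL.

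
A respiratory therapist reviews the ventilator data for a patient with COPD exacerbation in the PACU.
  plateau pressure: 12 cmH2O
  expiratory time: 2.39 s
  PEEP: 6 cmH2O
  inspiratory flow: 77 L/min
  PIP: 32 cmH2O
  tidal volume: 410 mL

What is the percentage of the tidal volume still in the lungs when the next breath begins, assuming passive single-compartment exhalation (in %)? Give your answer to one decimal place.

10.6

Flow: 77 L/min ÷ 60 = 1.2833 L/s.
R = (PIP − Pplat)/V̇ = (32 − 12) / 1.2833 = 20.0/1.2833 = 15.585 cmH2O·s/L.
C = Vt/(Pplat − PEEP) = 410.0 / (12 − 6) = 410.0/6.0 = 68.333 mL/cmH2O.
τ = R × C = 15.585 × 0.06833 L/cmH2O = 1.065 s.
Fraction remaining at end-expiration = e^(−Te/τ) = e^(−2.39/1.065) = 0.106 → 10.6%.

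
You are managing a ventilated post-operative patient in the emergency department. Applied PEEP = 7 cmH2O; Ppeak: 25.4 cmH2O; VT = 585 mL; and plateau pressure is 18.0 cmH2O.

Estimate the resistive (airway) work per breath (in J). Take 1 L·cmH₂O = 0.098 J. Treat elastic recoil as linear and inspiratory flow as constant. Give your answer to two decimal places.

With constant inspiratory flow the resistive pressure is constant at PIP − Pplat = 25.4 − 18.0 = 7.4 cmH2O, so resistive work = 7.4 × 0.585 = 4.329 L·cmH2O.
× 0.098 J/(L·cmH2O) → 0.4242 J.

0.42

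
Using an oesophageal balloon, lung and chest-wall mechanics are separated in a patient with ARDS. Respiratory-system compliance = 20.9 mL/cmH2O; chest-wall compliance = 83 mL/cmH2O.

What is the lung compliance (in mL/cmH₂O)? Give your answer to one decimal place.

1/CL = 1/Crs − 1/Ccw.
1/CL = 1/20.9 − 1/83 = 0.0358.
CL = 27.933 mL/cmH2O.

27.9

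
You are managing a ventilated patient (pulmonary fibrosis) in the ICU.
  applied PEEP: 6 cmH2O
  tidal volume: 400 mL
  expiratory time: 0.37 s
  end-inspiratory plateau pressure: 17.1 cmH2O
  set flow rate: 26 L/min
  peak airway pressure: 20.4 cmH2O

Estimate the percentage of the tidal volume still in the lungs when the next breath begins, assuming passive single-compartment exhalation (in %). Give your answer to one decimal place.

Flow: 26 L/min ÷ 60 = 0.4333 L/s.
R = (PIP − Pplat)/V̇ = (20.4 − 17.1) / 0.4333 = 3.3/0.4333 = 7.616 cmH2O·s/L.
C = Vt/(Pplat − PEEP) = 400.0 / (17.1 − 6) = 400.0/11.1 = 36.036 mL/cmH2O.
τ = R × C = 7.616 × 0.03604 L/cmH2O = 0.2745 s.
Fraction remaining at end-expiration = e^(−Te/τ) = e^(−0.37/0.2745) = 0.2598 → 25.98%.

26.0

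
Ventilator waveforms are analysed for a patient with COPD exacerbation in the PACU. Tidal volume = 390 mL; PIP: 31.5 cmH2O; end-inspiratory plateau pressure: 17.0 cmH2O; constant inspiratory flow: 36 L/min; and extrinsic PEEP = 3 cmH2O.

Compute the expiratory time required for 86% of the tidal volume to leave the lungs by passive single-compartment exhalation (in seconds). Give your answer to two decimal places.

1.32

Flow: 36 L/min ÷ 60 = 0.6 L/s.
R = (PIP − Pplat)/V̇ = (31.5 − 17.0) / 0.6 = 14.5/0.6 = 24.167 cmH2O·s/L.
C = Vt/(Pplat − PEEP) = 390.0 / (17.0 − 3) = 390.0/14.0 = 27.857 mL/cmH2O.
τ = R × C = 24.167 × 0.02786 L/cmH2O = 0.6733 s.
t = −τ·ln(1 − 0.86) = −0.6733·ln(0.14) = 1.324 s.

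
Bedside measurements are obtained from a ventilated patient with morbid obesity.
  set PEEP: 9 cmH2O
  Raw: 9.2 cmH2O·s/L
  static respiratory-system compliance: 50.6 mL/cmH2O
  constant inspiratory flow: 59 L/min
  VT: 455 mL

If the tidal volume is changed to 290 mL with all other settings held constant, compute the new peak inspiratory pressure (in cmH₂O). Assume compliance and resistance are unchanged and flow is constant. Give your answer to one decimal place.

Flow: 59 L/min ÷ 60 = 0.9833 L/s.
PIP = Vt/C + R·V̇ + PEEP (constant-flow equation of motion).
Only the elastic term changes: ΔPIP = ΔVt / C = (290 − 455) / 50.6 = -3.261 cmH2O.
Original PIP = 455/50.6 + 9.2×0.9833 + 9 = 27.038 cmH2O; new PIP = 27.038 + (-3.261) = 23.777 cmH2O.

23.8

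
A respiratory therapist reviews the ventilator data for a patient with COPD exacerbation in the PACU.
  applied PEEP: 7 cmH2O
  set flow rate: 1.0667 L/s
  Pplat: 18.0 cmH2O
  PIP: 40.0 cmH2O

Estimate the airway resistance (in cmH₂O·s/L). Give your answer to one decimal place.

Raw = (PIP − Pplat) / flow = (40.0 − 18.0) / 1.0667 = 22.0 / 1.0667 = 20.624 cmH2O·s/L.

20.6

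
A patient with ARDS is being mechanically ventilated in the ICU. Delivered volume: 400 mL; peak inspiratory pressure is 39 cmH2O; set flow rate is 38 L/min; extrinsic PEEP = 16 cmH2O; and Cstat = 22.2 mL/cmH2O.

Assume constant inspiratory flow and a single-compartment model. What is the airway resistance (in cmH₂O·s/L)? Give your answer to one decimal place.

7.9

Flow: 38 L/min ÷ 60 = 0.6333 L/s.
Equation of motion (constant flow): PIP = Vt/C + R·V̇ + PEEP.
R·V̇ = PIP − Vt/C − PEEP = 39 − 400/22.2 − 16 = 39 − 18.018 − 16 = 4.982 cmH2O.
R = 4.982 / 0.6333 = 7.867 cmH2O·s/L.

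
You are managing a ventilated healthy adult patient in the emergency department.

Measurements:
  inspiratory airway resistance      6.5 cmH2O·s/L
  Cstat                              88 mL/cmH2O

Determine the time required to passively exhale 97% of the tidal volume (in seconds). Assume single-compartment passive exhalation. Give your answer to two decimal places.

2.01

τ = R × C = 6.5 × 88 mL/cmH2O = 6.5 × 0.088 L/cmH2O = 0.572 s.
Exhaled fraction f = 1 − e^(−t/τ) → t = −τ·ln(1 − f) = −0.572·ln(0.03) = 2.006 s.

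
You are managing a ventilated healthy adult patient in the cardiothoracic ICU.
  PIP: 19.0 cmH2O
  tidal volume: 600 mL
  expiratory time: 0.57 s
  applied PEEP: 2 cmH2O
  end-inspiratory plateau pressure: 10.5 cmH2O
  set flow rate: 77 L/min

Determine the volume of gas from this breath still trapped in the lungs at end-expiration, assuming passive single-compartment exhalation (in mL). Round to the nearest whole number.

Flow: 77 L/min ÷ 60 = 1.2833 L/s.
R = (PIP − Pplat)/V̇ = (19.0 − 10.5) / 1.2833 = 8.5/1.2833 = 6.624 cmH2O·s/L.
C = Vt/(Pplat − PEEP) = 600.0 / (10.5 − 2) = 600.0/8.5 = 70.588 mL/cmH2O.
τ = R × C = 6.624 × 0.07059 L/cmH2O = 0.4676 s.
Fraction remaining = e^(−Te/τ) = e^(−0.57/0.4676) = 0.2955.
Trapped volume = 600.0 × 0.2955 = 177.3 mL.

177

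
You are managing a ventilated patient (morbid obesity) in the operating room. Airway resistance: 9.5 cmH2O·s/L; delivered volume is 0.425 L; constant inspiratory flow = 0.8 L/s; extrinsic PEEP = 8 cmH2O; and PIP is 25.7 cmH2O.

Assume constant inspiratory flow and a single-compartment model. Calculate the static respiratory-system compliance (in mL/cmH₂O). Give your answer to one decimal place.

Equation of motion (constant flow): PIP = Vt/C + R·V̇ + PEEP.
Vt/C = PIP − R·V̇ − PEEP = 25.7 − 9.5×0.8 − 8 = 25.7 − 7.6 − 8 = 10.1 cmH2O.
C = Vt / 10.1 = 425 / 10.1 = 42.079 mL/cmH2O.

42.1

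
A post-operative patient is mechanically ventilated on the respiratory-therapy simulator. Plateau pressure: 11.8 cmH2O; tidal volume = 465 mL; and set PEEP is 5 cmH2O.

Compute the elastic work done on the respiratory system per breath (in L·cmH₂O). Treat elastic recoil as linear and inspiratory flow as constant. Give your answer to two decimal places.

Elastic work ≈ ½ × (Pplat − PEEP) × Vt = 0.5 × (11.8 − 5) × 0.465 L = 0.5 × 6.8 × 0.465 = 1.581 L·cmH2O.

1.58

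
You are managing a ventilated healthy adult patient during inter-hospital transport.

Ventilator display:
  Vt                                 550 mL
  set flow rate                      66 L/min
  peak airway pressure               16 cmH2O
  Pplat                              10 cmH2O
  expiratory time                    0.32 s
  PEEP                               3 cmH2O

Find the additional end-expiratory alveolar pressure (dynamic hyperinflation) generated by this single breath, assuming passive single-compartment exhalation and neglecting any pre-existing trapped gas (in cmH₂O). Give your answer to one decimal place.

Flow: 66 L/min ÷ 60 = 1.1 L/s.
R = (PIP − Pplat)/V̇ = (16 − 10) / 1.1 = 6.0/1.1 = 5.455 cmH2O·s/L.
C = Vt/(Pplat − PEEP) = 550.0 / (10 − 3) = 550.0/7.0 = 78.571 mL/cmH2O.
τ = R × C = 5.455 × 0.07857 L/cmH2O = 0.4286 s.
Fraction remaining = e^(−Te/τ) = e^(−0.32/0.4286) = 0.474; trapped volume = 550.0 × 0.474 = 260.7 mL.
Additional alveolar pressure from trapping ≈ V_trapped / C = 260.7 / 78.571 = 3.318 cmH2O.

3.3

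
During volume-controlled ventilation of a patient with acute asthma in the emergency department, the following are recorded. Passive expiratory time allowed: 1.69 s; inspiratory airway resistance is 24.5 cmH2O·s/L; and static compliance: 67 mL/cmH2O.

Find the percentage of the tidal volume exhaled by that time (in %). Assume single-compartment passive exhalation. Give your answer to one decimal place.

τ = R × C = 24.5 × 67 mL/cmH2O = 24.5 × 0.067 L/cmH2O = 1.642 s.
Passive exhalation: V(t)/V₀ = e^(−t/τ) = e^(−1.69/1.642) = 0.3573.
Fraction exhaled = 1 − 0.3573 = 0.6427 → 64.27%.

64.3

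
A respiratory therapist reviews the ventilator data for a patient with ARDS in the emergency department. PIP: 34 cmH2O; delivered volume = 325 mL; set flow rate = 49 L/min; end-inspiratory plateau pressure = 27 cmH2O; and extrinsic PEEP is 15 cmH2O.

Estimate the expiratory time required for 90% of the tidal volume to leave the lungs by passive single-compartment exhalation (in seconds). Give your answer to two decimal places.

Flow: 49 L/min ÷ 60 = 0.8167 L/s.
R = (PIP − Pplat)/V̇ = (34 − 27) / 0.8167 = 7.0/0.8167 = 8.571 cmH2O·s/L.
C = Vt/(Pplat − PEEP) = 325.0 / (27 − 15) = 325.0/12.0 = 27.083 mL/cmH2O.
τ = R × C = 8.571 × 0.02708 L/cmH2O = 0.2321 s.
t = −τ·ln(1 − 0.90) = −0.2321·ln(0.1) = 0.5344 s.

0.53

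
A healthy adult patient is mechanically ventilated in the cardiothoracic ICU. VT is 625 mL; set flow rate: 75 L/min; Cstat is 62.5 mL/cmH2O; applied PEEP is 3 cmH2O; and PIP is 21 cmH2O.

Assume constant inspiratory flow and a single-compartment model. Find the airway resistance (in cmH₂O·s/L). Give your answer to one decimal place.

Flow: 75 L/min ÷ 60 = 1.25 L/s.
Equation of motion (constant flow): PIP = Vt/C + R·V̇ + PEEP.
R·V̇ = PIP − Vt/C − PEEP = 21 − 625/62.5 − 3 = 21 − 10.0 − 3 = 8.0 cmH2O.
R = 8.0 / 1.25 = 6.4 cmH2O·s/L.

6.4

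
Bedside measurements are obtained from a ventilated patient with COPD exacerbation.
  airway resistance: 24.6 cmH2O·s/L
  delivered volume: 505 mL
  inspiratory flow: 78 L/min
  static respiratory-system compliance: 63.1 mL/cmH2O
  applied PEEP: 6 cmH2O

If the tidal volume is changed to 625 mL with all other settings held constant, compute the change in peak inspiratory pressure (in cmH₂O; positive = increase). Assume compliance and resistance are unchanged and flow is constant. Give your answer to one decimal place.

PIP = Vt/C + R·V̇ + PEEP (constant-flow equation of motion).
Only the elastic term changes: ΔPIP = ΔVt / C = (625 − 505) / 63.1 = 1.902 cmH2O.

1.9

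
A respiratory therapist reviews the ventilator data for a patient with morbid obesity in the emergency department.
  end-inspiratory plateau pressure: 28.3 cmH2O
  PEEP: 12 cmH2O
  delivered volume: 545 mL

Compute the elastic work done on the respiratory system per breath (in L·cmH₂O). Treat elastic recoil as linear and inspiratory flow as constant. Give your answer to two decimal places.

Elastic work ≈ ½ × (Pplat − PEEP) × Vt = 0.5 × (28.3 − 12) × 0.545 L = 0.5 × 16.3 × 0.545 = 4.442 L·cmH2O.

4.44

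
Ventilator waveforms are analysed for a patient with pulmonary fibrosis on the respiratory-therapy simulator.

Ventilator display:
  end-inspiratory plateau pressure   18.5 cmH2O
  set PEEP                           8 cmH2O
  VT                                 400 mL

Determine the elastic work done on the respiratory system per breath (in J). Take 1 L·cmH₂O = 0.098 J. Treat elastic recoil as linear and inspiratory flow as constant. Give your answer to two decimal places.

0.21

Elastic work ≈ ½ × (Pplat − PEEP) × Vt = 0.5 × (18.5 − 8) × 0.400 L = 0.5 × 10.5 × 0.400 = 2.1 L·cmH2O.
× 0.098 J/(L·cmH2O) → 0.2058 J.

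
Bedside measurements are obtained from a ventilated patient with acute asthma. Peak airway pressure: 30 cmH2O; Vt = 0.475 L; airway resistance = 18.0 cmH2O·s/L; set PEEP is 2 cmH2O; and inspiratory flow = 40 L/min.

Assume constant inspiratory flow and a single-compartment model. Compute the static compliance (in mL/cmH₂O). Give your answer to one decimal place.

Flow: 40 L/min ÷ 60 = 0.6667 L/s.
Equation of motion (constant flow): PIP = Vt/C + R·V̇ + PEEP.
Vt/C = PIP − R·V̇ − PEEP = 30 − 18.0×0.6667 − 2 = 30 − 12.001 − 2 = 15.999 cmH2O.
C = Vt / 15.999 = 475 / 15.999 = 29.689 mL/cmH2O.

29.7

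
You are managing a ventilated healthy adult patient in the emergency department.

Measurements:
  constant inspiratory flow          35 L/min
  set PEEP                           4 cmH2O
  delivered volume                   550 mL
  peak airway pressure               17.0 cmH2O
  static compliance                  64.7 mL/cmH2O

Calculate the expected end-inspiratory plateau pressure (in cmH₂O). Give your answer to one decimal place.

Pplat = PEEP + Vt / Cstat = 4 + 550 / 64.7 = 4 + 8.501 = 12.501 cmH2O.

12.5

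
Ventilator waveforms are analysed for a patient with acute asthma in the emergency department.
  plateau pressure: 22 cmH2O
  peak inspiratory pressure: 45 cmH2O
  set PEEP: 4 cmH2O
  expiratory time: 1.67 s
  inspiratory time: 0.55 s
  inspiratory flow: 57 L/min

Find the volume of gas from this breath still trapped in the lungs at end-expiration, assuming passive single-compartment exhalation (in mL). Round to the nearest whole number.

Flow: 57 L/min ÷ 60 = 0.95 L/s.
Vt = flow × Ti = 0.95 L/s × 0.55 s × 1000 mL/L = 522.5 mL.
R = (PIP − Pplat)/V̇ = (45 − 22) / 0.95 = 23.0/0.95 = 24.211 cmH2O·s/L.
C = Vt/(Pplat − PEEP) = 522.5 / (22 − 4) = 522.5/18.0 = 29.028 mL/cmH2O.
τ = R × C = 24.211 × 0.02903 L/cmH2O = 0.7028 s.
Fraction remaining = e^(−Te/τ) = e^(−1.67/0.7028) = 0.0929.
Trapped volume = 522.5 × 0.0929 = 48.54 mL.

49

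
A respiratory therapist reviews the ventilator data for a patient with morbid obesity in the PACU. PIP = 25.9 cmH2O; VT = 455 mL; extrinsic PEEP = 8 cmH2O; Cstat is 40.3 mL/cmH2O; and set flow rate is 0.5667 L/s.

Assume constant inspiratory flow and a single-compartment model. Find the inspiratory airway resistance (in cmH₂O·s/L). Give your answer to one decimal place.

Equation of motion (constant flow): PIP = Vt/C + R·V̇ + PEEP.
R·V̇ = PIP − Vt/C − PEEP = 25.9 − 455/40.3 − 8 = 25.9 − 11.29 − 8 = 6.61 cmH2O.
R = 6.61 / 0.5667 = 11.664 cmH2O·s/L.

11.7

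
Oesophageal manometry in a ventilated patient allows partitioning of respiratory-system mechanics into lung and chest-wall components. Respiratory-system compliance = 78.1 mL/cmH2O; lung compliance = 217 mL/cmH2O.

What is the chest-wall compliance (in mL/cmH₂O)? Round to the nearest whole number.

122

1/Ccw = 1/Crs − 1/CL.
1/Ccw = 1/78.1 − 1/217 = 0.008196.
Ccw = 122.01 mL/cmH2O.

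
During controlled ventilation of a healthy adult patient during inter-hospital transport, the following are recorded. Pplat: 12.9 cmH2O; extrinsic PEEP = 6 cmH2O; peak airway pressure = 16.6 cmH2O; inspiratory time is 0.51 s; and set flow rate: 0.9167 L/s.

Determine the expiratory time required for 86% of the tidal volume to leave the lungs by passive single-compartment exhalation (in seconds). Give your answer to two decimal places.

Vt = flow × Ti = 0.9167 L/s × 0.51 s × 1000 mL/L = 467.52 mL.
R = (PIP − Pplat)/V̇ = (16.6 − 12.9) / 0.9167 = 3.7/0.9167 = 4.036 cmH2O·s/L.
C = Vt/(Pplat − PEEP) = 467.52 / (12.9 − 6) = 467.52/6.9 = 67.757 mL/cmH2O.
τ = R × C = 4.036 × 0.06776 L/cmH2O = 0.2735 s.
t = −τ·ln(1 − 0.86) = −0.2735·ln(0.14) = 0.5377 s.

0.54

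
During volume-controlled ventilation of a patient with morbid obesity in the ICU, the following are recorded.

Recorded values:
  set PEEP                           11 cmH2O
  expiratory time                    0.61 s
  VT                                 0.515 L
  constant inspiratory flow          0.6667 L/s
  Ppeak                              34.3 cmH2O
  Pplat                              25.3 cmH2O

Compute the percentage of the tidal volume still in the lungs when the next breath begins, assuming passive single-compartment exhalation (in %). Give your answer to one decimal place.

28.5

R = (PIP − Pplat)/V̇ = (34.3 − 25.3) / 0.6667 = 9.0/0.6667 = 13.499 cmH2O·s/L.
C = Vt/(Pplat − PEEP) = 515.0 / (25.3 − 11) = 515.0/14.3 = 36.014 mL/cmH2O.
τ = R × C = 13.499 × 0.03601 L/cmH2O = 0.4861 s.
Fraction remaining at end-expiration = e^(−Te/τ) = e^(−0.61/0.4861) = 0.2851 → 28.51%.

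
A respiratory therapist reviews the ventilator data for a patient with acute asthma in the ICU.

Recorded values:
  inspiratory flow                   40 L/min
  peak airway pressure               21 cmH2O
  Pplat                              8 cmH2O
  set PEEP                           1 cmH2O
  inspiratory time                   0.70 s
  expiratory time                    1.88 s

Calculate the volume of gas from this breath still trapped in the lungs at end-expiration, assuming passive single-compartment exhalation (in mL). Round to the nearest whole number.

Flow: 40 L/min ÷ 60 = 0.6667 L/s.
Vt = flow × Ti = 0.6667 L/s × 0.70 s × 1000 mL/L = 466.69 mL.
R = (PIP − Pplat)/V̇ = (21 − 8) / 0.6667 = 13.0/0.6667 = 19.499 cmH2O·s/L.
C = Vt/(Pplat − PEEP) = 466.69 / (8 − 1) = 466.69/7.0 = 66.67 mL/cmH2O.
τ = R × C = 19.499 × 0.06667 L/cmH2O = 1.3 s.
Fraction remaining = e^(−Te/τ) = e^(−1.88/1.3) = 0.2355.
Trapped volume = 466.69 × 0.2355 = 109.91 mL.

110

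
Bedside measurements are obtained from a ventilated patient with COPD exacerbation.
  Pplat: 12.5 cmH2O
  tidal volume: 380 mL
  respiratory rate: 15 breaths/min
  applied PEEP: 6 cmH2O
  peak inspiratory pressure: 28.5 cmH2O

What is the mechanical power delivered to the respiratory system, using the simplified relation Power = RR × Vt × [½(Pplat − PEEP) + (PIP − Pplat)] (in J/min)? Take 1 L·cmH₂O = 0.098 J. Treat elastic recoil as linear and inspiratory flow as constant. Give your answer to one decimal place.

Per-breath work = Vt × [½(Pplat−PEEP) + (PIP−Pplat)] = 0.380 × [0.5×6.5 + 16.0] = 0.380 × 19.25 = 7.315 L·cmH2O.
Power = 15 × 7.315 = 109.73 L·cmH2O/min.
× 0.098 J/(L·cmH2O) → 10.754 J/min.

10.8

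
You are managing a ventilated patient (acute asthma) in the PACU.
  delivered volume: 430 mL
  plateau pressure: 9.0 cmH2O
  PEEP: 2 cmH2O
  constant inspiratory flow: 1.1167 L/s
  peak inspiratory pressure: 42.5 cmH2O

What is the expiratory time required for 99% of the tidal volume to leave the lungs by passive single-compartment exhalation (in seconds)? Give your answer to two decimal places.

8.49

R = (PIP − Pplat)/V̇ = (42.5 − 9.0) / 1.1167 = 33.5/1.1167 = 29.999 cmH2O·s/L.
C = Vt/(Pplat − PEEP) = 430.0 / (9.0 − 2) = 430.0/7.0 = 61.429 mL/cmH2O.
τ = R × C = 29.999 × 0.06143 L/cmH2O = 1.843 s.
t = −τ·ln(1 − 0.99) = −1.843·ln(0.01) = 8.487 s.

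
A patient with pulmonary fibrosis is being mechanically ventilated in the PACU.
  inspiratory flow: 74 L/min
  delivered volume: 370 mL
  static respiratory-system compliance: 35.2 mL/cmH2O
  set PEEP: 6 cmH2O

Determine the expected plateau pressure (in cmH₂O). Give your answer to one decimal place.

Pplat = PEEP + Vt / Cstat = 6 + 370 / 35.2 = 6 + 10.511 = 16.511 cmH2O.

16.5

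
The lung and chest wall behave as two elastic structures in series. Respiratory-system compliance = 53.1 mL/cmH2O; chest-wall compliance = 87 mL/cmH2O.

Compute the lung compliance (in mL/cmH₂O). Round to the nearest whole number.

136

1/CL = 1/Crs − 1/Ccw.
1/CL = 1/53.1 − 1/87 = 0.007338.
CL = 136.28 mL/cmH2O.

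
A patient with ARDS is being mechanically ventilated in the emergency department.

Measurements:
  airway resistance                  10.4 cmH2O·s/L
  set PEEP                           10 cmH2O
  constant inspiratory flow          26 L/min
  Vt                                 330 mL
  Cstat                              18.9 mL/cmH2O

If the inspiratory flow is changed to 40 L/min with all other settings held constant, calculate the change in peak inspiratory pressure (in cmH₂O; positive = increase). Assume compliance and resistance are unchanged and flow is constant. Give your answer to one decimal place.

2.4

Flow: 26 L/min ÷ 60 = 0.4333 L/s.
New flow: 40 L/min ÷ 60 = 0.6667 L/s.
PIP = Vt/C + R·V̇ + PEEP (constant-flow equation of motion).
Only the resistive term changes: ΔPIP = R × ΔV̇ = 10.4 × (0.6667 − 0.4333) = 10.4 × 0.2334 = 2.427 cmH2O.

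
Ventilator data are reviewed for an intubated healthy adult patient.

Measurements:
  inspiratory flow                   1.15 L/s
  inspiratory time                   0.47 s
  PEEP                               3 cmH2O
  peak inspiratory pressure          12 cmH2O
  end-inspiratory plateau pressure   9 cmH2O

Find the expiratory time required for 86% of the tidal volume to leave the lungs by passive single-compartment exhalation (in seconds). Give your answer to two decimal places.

0.46

Vt = flow × Ti = 1.15 L/s × 0.47 s × 1000 mL/L = 540.5 mL.
R = (PIP − Pplat)/V̇ = (12 − 9) / 1.15 = 3.0/1.15 = 2.609 cmH2O·s/L.
C = Vt/(Pplat − PEEP) = 540.5 / (9 − 3) = 540.5/6.0 = 90.083 mL/cmH2O.
τ = R × C = 2.609 × 0.09008 L/cmH2O = 0.235 s.
t = −τ·ln(1 − 0.86) = −0.235·ln(0.14) = 0.462 s.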